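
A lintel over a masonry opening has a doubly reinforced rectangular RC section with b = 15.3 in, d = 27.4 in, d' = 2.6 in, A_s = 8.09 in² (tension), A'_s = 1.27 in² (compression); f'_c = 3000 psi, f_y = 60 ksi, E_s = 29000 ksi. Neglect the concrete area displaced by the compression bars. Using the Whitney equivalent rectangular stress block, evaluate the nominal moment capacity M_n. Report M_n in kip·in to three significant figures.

Assume both steels yield.
a = (A_s − A'_s) f_y/(0.85 f'_c b) = (8.09 − 1.27) × 60/(0.85 × 3 × 15.3) = 10.488 in.
c = a/β₁ = 10.488/0.85 = 12.339 in; ε'_s = 0.003(c − d')/c = 0.0024 ≥ ε_y = 0.0021, so the compression steel yields.
M_n = (A_s − A'_s) f_y (d − a/2) + A'_s f_y (d − d') = 409.2 × (27.4 − 5.244) + 76.2 × (27.4 − 2.6) = 9066.2 + 1889.8 = 10956.0 kip·in.

M_n ≈ 11000 kip·in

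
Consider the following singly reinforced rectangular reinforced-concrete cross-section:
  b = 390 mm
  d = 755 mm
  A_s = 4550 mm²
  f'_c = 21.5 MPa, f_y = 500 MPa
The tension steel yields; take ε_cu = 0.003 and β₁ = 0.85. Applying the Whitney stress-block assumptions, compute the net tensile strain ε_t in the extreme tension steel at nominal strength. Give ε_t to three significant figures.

ε_t ≈ 0.00303

a = A_s f_y/(0.85 f'_c b) = 319.20 mm.
β₁ = 0.85, so c = a/β₁ = 319.20/0.85 = 375.53 mm.
From the linear strain diagram with ε_cu = 0.003: ε_t = 0.003 (d − c)/c = 0.003 × (755 − 375.53)/375.53 = 0.00303.
ε_t < 0.004 — the section is over-reinforced for flexure under ACI limits.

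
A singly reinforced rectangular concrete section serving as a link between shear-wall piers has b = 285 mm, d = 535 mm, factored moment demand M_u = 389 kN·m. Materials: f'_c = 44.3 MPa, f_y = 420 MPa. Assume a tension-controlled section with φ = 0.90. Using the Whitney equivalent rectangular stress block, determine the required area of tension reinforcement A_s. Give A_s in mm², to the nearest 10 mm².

A_s ≈ 2080 mm²

M_n = M_u/φ = 389/0.90 = 432.222 kN·m.
With M_n = 0.85 f'_c a b (d − a/2), solve the quadratic for a:
a = d − √(d² − 2M_n/(0.85 f'_c b)) = 535 − √(535² − 2 × 432.222×10⁶/(0.85 × 44.3 × 285)) = 81.49 mm.
A_s = 0.85 f'_c a b / f_y = 0.85 × 44.3 × 81.49 × 285 / 420 = 2082.2 mm².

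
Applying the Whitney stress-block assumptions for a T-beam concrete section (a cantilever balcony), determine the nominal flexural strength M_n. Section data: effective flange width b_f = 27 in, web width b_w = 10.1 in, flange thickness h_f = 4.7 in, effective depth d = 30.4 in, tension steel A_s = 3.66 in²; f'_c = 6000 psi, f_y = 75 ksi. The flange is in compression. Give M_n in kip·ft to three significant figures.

M_n ≈ 673 kip·ft

Tension: T = A_s f_y = 3.66 × 75 = 274.5 kips.
Try a within the flange: a = T/(0.85 f'_c b_f) = 274.5/(0.85 × 6 × 27) = 1.993 in.
Since a = 1.993 ≤ h_f = 4.7 in, the stress block lies entirely in the flange; analyse as a rectangular beam of width b_f.
M_n = T(d − a/2) = 274.5 × (30.4 − 0.9965) = 8071.3 kip·in.
M_n = 8071.3/12 = 672.61 kip·ft.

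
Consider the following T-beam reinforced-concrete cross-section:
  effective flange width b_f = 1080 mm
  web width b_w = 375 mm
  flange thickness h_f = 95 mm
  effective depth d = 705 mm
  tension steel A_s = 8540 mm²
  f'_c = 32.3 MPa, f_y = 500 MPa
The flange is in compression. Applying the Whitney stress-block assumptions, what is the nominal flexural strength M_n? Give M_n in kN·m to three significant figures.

M_n ≈ 2640 kN·m

Tension: T = A_s f_y = 8540 × 500 = 4270000 N.
Try a within the flange: a = T/(0.85 f'_c b_f) = 4270000/(0.85 × 32.3 × 1080) = 144.01 mm.
a = 144.01 > h_f = 95 mm: the block extends into the web. Split into flange-overhang and web parts.
C_f = 0.85 f'_c (b_f − b_w) h_f = 0.85 × 32.3 × (1080 − 375) × 95 = 1838799 N.
Remaining web compression depth: a_w = (T − C_f)/(0.85 f'_c b_w) = (4270000 − 1838799)/(0.85 × 32.3 × 375) = 236.14 mm.
M_n = C_f(d − h_f/2) + (T − C_f)(d − a_w/2) = 1838799 × (705 − 47.5) + 2431201 × (705 − 118.07) = 1209.01 + 1426.94 = 2635.95 × 10⁶ N·mm.
M_n = 2635.95 kN·m.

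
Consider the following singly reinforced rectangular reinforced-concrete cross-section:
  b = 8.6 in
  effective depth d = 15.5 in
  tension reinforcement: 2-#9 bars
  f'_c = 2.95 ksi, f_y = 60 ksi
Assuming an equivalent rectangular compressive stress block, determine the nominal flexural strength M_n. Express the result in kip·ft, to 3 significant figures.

A_s = 2 × 1 = 2 in².
T = A_s f_y = 2 × 60 = 120 kips.
a = T/(0.85 f'_c b) = 120/(0.85 × 2.95 × 8.6) = 5.565 in.
M_n = T(d − a/2) = 120 × (15.5 − 2.7825) = 1526.1 kip·in = 1526.1/12 = 127.18 kip·ft.

M_n ≈ 127 kip·ft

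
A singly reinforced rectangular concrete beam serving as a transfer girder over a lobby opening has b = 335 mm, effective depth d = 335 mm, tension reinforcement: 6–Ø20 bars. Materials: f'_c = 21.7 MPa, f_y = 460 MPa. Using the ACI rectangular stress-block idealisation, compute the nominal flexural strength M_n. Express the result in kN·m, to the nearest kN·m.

A_s = 6 × 314 = 1884 mm².
T = A_s f_y = 1884 × 460 = 866640 N = 866.64 kN.
From C = T: a = T/(0.85 f'_c b) = 866640/(0.85 × 21.7 × 335) = 140.25 mm.
M_n = T(d − a/2) = 866.64 kN × (335 − 70.125) mm = 229.55 kN·m.

M_n ≈ 230 kN·m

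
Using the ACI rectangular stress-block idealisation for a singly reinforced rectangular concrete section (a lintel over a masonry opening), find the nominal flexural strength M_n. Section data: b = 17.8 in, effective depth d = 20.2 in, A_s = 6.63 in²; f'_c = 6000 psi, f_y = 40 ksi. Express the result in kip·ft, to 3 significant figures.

M_n ≈ 414 kip·ft

T = A_s f_y = 6.63 × 40 = 265.2 kips.
a = T/(0.85 f'_c b) = 265.2/(0.85 × 6 × 17.8) = 2.921 in.
M_n = T(d − a/2) = 265.2 × (20.2 − 1.4605) = 4969.7 kip·in = 4969.7/12 = 414.14 kip·ft.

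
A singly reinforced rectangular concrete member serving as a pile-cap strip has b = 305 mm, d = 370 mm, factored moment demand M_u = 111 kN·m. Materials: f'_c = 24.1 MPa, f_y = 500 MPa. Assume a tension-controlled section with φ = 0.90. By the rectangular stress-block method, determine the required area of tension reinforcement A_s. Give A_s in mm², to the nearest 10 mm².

A_s ≈ 720 mm²

M_n = M_u/φ = 111/0.90 = 123.333 kN·m.
With M_n = 0.85 f'_c a b (d − a/2), solve the quadratic for a:
a = d − √(d² − 2M_n/(0.85 f'_c b)) = 370 − √(370² − 2 × 123.333×10⁶/(0.85 × 24.1 × 305)) = 57.88 mm.
A_s = 0.85 f'_c a b / f_y = 0.85 × 24.1 × 57.88 × 305 / 500 = 723.3 mm².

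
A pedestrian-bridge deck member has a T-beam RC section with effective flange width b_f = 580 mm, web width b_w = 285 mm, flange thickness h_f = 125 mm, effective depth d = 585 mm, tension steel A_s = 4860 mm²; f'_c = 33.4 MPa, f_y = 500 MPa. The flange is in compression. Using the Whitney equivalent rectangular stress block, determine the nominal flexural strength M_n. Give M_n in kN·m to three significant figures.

Tension: T = A_s f_y = 4860 × 500 = 2430000 N.
Try a within the flange: a = T/(0.85 f'_c b_f) = 2430000/(0.85 × 33.4 × 580) = 147.58 mm.
a = 147.58 > h_f = 125 mm: the block extends into the web. Split into flange-overhang and web parts.
C_f = 0.85 f'_c (b_f − b_w) h_f = 0.85 × 33.4 × (580 − 285) × 125 = 1046881 N.
Remaining web compression depth: a_w = (T − C_f)/(0.85 f'_c b_w) = (2430000 − 1046881)/(0.85 × 33.4 × 285) = 170.94 mm.
M_n = C_f(d − h_f/2) + (T − C_f)(d − a_w/2) = 1046881 × (585 − 62.5) + 1383119 × (585 − 85.47) = 547.00 + 690.91 = 1237.91 × 10⁶ N·mm.
M_n = 1237.91 kN·m.

M_n ≈ 1240 kN·m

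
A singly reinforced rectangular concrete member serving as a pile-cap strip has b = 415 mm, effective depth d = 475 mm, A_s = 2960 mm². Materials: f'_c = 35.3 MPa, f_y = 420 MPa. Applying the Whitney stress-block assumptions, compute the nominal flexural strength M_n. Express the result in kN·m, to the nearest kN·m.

M_n ≈ 528 kN·m

T = A_s f_y = 2960 × 420 = 1243200 N = 1243.2 kN.
From C = T: a = T/(0.85 f'_c b) = 1243200/(0.85 × 35.3 × 415) = 99.84 mm.
M_n = T(d − a/2) = 1243.2 kN × (475 − 49.92) mm = 528.46 kN·m.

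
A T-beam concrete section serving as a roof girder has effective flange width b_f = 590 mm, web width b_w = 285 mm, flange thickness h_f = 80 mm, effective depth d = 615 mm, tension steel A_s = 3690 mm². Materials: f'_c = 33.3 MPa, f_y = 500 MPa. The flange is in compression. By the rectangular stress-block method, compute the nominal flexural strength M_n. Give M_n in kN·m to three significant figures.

M_n ≈ 1020 kN·m

Tension: T = A_s f_y = 3690 × 500 = 1845000 N.
Try a within the flange: a = T/(0.85 f'_c b_f) = 1845000/(0.85 × 33.3 × 590) = 110.48 mm.
a = 110.48 > h_f = 80 mm: the block extends into the web. Split into flange-overhang and web parts.
C_f = 0.85 f'_c (b_f − b_w) h_f = 0.85 × 33.3 × (590 − 285) × 80 = 690642 N.
Remaining web compression depth: a_w = (T − C_f)/(0.85 f'_c b_w) = (1845000 − 690642)/(0.85 × 33.3 × 285) = 143.10 mm.
M_n = C_f(d − h_f/2) + (T − C_f)(d − a_w/2) = 690642 × (615 − 40) + 1154358 × (615 − 71.55) = 397.12 + 627.34 = 1024.46 × 10⁶ N·mm.
M_n = 1024.46 kN·m.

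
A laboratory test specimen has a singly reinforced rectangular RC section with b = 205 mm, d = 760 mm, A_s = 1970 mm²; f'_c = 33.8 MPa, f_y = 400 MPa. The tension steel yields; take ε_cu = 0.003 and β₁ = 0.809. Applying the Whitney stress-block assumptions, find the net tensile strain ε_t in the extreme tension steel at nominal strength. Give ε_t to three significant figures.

a = A_s f_y/(0.85 f'_c b) = 133.79 mm.
β₁ = 0.809, so c = a/β₁ = 133.79/0.809 = 165.38 mm.
From the linear strain diagram with ε_cu = 0.003: ε_t = 0.003 (d − c)/c = 0.003 × (760 − 165.38)/165.38 = 0.0108.
Since ε_t ≥ 0.005, the section is tension-controlled.

ε_t ≈ 0.0108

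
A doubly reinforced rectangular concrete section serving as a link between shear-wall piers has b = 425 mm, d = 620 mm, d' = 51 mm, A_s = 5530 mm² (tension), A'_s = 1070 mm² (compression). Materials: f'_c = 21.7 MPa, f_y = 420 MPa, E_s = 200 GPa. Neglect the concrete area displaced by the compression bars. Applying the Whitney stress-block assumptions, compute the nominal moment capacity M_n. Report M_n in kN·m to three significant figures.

Assume both tension and compression steel yield.
Net tension couple steel: A_s − A'_s = 4460 mm².
a = (A_s − A'_s) f_y / (0.85 f'_c b) = 1873200/(0.85 × 21.7 × 425) = 238.96 mm.
c = a/β₁ = 238.96/0.85 = 281.13 mm; ε'_s = 0.003(c − d')/c = 0.0025 ≥ f_y/E_s = 0.0021, so compression steel does yield.
M_n = (A_s − A'_s) f_y (d − a/2) + A'_s f_y (d − d') = [1873200 × (620 − 119.48) + 449400 × (620 − 51)] × 10⁻⁶ = 937.57 + 255.71 = 1193.28 kN·m.

M_n ≈ 1190 kN·m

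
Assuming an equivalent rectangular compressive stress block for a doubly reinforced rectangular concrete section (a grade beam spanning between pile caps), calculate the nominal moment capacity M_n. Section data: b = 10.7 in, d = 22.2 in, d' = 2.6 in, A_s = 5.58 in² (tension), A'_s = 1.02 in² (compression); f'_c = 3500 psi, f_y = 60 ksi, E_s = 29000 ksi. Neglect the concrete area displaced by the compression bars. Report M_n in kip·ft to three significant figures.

Assume both steels yield.
a = (A_s − A'_s) f_y/(0.85 f'_c b) = (5.58 − 1.02) × 60/(0.85 × 3.5 × 10.7) = 8.595 in.
c = a/β₁ = 8.595/0.85 = 10.112 in; ε'_s = 0.003(c − d')/c = 0.0022 ≥ ε_y = 0.0021, so the compression steel yields.
M_n = (A_s − A'_s) f_y (d − a/2) + A'_s f_y (d − d') = 273.6 × (22.2 − 4.2975) + 61.2 × (22.2 − 2.6) = 4898.1 + 1199.5 = 6097.6 kip·in = 6097.6/12 = 508.13 kip·ft.

M_n ≈ 508 kip·ft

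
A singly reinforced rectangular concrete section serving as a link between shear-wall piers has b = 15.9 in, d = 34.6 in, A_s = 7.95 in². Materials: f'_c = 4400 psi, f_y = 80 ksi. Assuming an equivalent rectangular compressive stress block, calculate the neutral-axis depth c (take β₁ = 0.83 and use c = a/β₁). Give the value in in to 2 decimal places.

T = A_s f_y = 7.95 × 80 = 636 kips.
a = T/(0.85 f'_c b) = 636/(0.85 × 4.4 × 15.9) = 10.6952 in.
With β₁ = 0.83, c = a/β₁ = 10.6952/0.83 = 12.89 in.

c ≈ 12.89 in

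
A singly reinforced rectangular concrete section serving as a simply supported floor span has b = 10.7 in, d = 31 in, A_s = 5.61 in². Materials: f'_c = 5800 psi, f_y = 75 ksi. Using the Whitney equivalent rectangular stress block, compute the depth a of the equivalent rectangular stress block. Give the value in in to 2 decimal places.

T = A_s f_y = 5.61 × 75 = 420.75 kips.
a = T/(0.85 f'_c b) = 420.75/(0.85 × 5.8 × 10.7) = 7.98 in.

a ≈ 7.98 in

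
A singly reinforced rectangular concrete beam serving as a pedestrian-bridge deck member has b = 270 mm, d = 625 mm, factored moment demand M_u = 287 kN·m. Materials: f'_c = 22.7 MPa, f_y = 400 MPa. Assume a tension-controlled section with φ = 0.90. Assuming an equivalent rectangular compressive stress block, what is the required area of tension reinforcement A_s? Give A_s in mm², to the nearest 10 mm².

A_s ≈ 1400 mm²

M_n = M_u/φ = 287/0.90 = 318.889 kN·m.
With M_n = 0.85 f'_c a b (d − a/2), solve the quadratic for a:
a = d − √(d² − 2M_n/(0.85 f'_c b)) = 625 − √(625² − 2 × 318.889×10⁶/(0.85 × 22.7 × 270)) = 107.12 mm.
A_s = 0.85 f'_c a b / f_y = 0.85 × 22.7 × 107.12 × 270 / 400 = 1395.1 mm².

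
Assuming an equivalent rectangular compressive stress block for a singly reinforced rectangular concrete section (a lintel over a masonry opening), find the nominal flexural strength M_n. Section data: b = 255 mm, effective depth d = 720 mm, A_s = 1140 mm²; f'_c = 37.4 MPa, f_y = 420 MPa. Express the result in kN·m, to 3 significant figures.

M_n ≈ 331 kN·m

T = A_s f_y = 1140 × 420 = 478800 N = 478.8 kN.
From C = T: a = T/(0.85 f'_c b) = 478800/(0.85 × 37.4 × 255) = 59.06 mm.
M_n = T(d − a/2) = 478.8 kN × (720 − 29.53) mm = 330.60 kN·m.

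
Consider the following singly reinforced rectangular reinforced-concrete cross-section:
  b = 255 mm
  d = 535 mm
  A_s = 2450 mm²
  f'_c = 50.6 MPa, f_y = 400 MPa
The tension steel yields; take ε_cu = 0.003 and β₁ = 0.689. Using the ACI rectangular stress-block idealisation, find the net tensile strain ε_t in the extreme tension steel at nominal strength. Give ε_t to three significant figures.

a = A_s f_y/(0.85 f'_c b) = 89.35 mm.
β₁ = 0.689, so c = a/β₁ = 89.35/0.689 = 129.68 mm.
From the linear strain diagram with ε_cu = 0.003: ε_t = 0.003 (d − c)/c = 0.003 × (535 − 129.68)/129.68 = 0.00938.
Since ε_t ≥ 0.005, the section is tension-controlled.

ε_t ≈ 0.00938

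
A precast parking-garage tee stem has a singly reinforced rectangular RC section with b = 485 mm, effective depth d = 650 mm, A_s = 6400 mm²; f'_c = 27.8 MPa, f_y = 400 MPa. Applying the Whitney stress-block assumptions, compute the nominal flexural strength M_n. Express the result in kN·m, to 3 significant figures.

M_n ≈ 1380 kN·m

T = A_s f_y = 6400 × 400 = 2560000 N = 2560 kN.
From C = T: a = T/(0.85 f'_c b) = 2560000/(0.85 × 27.8 × 485) = 223.37 mm.
M_n = T(d − a/2) = 2560 kN × (650 − 111.685) mm = 1378.09 kN·m.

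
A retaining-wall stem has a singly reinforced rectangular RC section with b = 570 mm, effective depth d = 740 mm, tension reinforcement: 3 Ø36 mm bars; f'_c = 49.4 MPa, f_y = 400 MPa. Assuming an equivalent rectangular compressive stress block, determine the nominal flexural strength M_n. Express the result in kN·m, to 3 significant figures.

A_s = 3 × 1018 = 3054 mm².
T = A_s f_y = 3054 × 400 = 1221600 N = 1221.6 kN.
From C = T: a = T/(0.85 f'_c b) = 1221600/(0.85 × 49.4 × 570) = 51.04 mm.
M_n = T(d − a/2) = 1221.6 kN × (740 − 25.52) mm = 872.81 kN·m.

M_n ≈ 873 kN·m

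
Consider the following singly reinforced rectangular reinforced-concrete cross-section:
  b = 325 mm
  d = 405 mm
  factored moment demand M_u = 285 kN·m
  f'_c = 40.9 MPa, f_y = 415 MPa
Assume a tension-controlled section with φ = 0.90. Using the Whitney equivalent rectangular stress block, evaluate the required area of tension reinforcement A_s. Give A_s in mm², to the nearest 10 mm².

M_n = M_u/φ = 285/0.90 = 316.667 kN·m.
With M_n = 0.85 f'_c a b (d − a/2), solve the quadratic for a:
a = d − √(d² − 2M_n/(0.85 f'_c b)) = 405 − √(405² − 2 × 316.667×10⁶/(0.85 × 40.9 × 325)) = 76.41 mm.
A_s = 0.85 f'_c a b / f_y = 0.85 × 40.9 × 76.41 × 325 / 415 = 2080.3 mm².

A_s ≈ 2080 mm²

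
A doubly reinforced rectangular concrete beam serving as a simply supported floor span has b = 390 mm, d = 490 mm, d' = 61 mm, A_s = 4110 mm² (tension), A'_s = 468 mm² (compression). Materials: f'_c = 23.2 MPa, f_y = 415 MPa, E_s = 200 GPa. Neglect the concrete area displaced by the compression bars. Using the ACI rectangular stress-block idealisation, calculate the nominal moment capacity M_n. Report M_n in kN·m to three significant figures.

M_n ≈ 675 kN·m

Assume both tension and compression steel yield.
Net tension couple steel: A_s − A'_s = 3642 mm².
a = (A_s − A'_s) f_y / (0.85 f'_c b) = 1511430/(0.85 × 23.2 × 390) = 196.52 mm.
c = a/β₁ = 196.52/0.85 = 231.20 mm; ε'_s = 0.003(c − d')/c = 0.0022 ≥ f_y/E_s = 0.0021, so compression steel does yield.
M_n = (A_s − A'_s) f_y (d − a/2) + A'_s f_y (d − d') = [1511430 × (490 − 98.26) + 194220 × (490 − 61)] × 10⁻⁶ = 592.09 + 83.32 = 675.41 kN·m.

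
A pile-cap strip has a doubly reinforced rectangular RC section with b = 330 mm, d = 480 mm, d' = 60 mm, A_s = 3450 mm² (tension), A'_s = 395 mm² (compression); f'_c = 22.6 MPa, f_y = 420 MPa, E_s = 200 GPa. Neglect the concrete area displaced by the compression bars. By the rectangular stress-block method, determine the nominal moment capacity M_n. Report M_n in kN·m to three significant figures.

M_n ≈ 556 kN·m

Assume both tension and compression steel yield.
Net tension couple steel: A_s − A'_s = 3055 mm².
a = (A_s − A'_s) f_y / (0.85 f'_c b) = 1283100/(0.85 × 22.6 × 330) = 202.40 mm.
c = a/β₁ = 202.40/0.85 = 238.12 mm; ε'_s = 0.003(c − d')/c = 0.0022 ≥ f_y/E_s = 0.0021, so compression steel does yield.
M_n = (A_s − A'_s) f_y (d − a/2) + A'_s f_y (d − d') = [1283100 × (480 − 101.2) + 165900 × (480 − 60)] × 10⁻⁶ = 486.04 + 69.68 = 555.72 kN·m.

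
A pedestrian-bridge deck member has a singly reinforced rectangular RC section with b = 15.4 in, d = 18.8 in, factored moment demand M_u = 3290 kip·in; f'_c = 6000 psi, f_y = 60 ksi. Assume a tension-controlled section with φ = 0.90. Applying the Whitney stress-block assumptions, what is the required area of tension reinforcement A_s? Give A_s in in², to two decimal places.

A_s ≈ 3.49 in²

M_n = M_u/φ = 3290/0.90 = 3655.56 kip·in.
From M_n = 0.85 f'_c a b (d − a/2):
a = d − √(d² − 2M_n/(0.85 f'_c b)) = 18.8 − √(18.8² − 2 × 3655.56/(0.85 × 6 × 15.4)) = 2.665 in.
A_s = 0.85 f'_c a b / f_y = 0.85 × 6 × 2.665 × 15.4 / 60 = 3.488 in².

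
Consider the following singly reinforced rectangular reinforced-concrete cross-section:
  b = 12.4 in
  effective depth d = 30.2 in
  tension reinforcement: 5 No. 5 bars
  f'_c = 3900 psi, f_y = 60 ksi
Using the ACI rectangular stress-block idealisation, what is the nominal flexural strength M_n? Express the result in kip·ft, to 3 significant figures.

M_n ≈ 225 kip·ft

A_s = 5 × 0.31 = 1.55 in².
T = A_s f_y = 1.55 × 60 = 93 kips.
a = T/(0.85 f'_c b) = 93/(0.85 × 3.9 × 12.4) = 2.262 in.
M_n = T(d − a/2) = 93 × (30.2 − 1.131) = 2703.4 kip·in = 2703.4/12 = 225.28 kip·ft.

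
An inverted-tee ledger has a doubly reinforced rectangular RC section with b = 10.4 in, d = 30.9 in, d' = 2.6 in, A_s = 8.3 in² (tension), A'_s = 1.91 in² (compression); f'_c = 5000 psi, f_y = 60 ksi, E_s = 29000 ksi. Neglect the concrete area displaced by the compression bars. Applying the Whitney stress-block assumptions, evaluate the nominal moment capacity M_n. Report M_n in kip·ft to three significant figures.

M_n ≈ 1120 kip·ft

Assume both steels yield.
a = (A_s − A'_s) f_y/(0.85 f'_c b) = (8.3 − 1.91) × 60/(0.85 × 5 × 10.4) = 8.674 in.
c = a/β₁ = 8.674/0.8 = 10.843 in; ε'_s = 0.003(c − d')/c = 0.0023 ≥ ε_y = 0.0021, so the compression steel yields.
M_n = (A_s − A'_s) f_y (d − a/2) + A'_s f_y (d − d') = 383.4 × (30.9 − 4.337) + 114.6 × (30.9 − 2.6) = 10184.3 + 3243.2 = 13427.5 kip·in = 13427.5/12 = 1118.96 kip·ft.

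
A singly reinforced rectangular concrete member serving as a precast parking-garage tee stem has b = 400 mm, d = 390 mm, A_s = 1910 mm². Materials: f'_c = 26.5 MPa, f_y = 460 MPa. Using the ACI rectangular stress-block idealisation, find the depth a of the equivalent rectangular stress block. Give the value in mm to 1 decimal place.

T = A_s f_y = 1910 × 460 = 878600 N = 878.6 kN.
Setting C = 0.85 f'_c a b equal to T: a = 878600/(0.85 × 26.5 × 400) = 97.5 mm.

a ≈ 97.5 mm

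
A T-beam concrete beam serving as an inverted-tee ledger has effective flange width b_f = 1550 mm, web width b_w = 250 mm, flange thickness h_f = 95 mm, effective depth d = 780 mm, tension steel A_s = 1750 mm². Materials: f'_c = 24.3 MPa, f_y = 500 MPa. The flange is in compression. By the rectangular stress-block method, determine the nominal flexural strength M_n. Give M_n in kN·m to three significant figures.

Tension: T = A_s f_y = 1750 × 500 = 875000 N.
Try a within the flange: a = T/(0.85 f'_c b_f) = 875000/(0.85 × 24.3 × 1550) = 27.33 mm.
Since a = 27.33 ≤ h_f = 95 mm, the stress block lies entirely in the flange; analyse as a rectangular beam of width b_f.
M_n = T(d − a/2) = 875000 × (780 − 13.665) = 670.54 × 10⁶ N·mm.
M_n = 670.54 kN·m.

M_n ≈ 671 kN·m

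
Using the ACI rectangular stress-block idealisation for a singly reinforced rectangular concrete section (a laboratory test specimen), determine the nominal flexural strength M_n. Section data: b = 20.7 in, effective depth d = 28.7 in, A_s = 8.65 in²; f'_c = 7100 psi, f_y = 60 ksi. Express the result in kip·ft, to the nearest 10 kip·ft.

M_n ≈ 1150 kip·ft

T = A_s f_y = 8.65 × 60 = 519 kips.
a = T/(0.85 f'_c b) = 519/(0.85 × 7.1 × 20.7) = 4.155 in.
M_n = T(d − a/2) = 519 × (28.7 − 2.0775) = 13817.1 kip·in = 13817.1/12 = 1151.43 kip·ft.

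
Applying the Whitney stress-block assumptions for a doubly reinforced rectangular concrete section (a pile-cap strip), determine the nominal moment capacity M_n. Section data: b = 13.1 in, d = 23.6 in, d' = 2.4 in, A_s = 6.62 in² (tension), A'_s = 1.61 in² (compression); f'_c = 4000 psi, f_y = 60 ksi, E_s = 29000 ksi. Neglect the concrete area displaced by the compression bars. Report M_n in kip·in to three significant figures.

M_n ≈ 8130 kip·in

Assume both steels yield.
a = (A_s − A'_s) f_y/(0.85 f'_c b) = (6.62 − 1.61) × 60/(0.85 × 4 × 13.1) = 6.749 in.
c = a/β₁ = 6.749/0.85 = 7.940 in; ε'_s = 0.003(c − d')/c = 0.0021 ≥ ε_y = 0.0021, so the compression steel yields.
M_n = (A_s − A'_s) f_y (d − a/2) + A'_s f_y (d − d') = 300.6 × (23.6 − 3.3745) + 96.6 × (23.6 − 2.4) = 6079.8 + 2047.9 = 8127.7 kip·in.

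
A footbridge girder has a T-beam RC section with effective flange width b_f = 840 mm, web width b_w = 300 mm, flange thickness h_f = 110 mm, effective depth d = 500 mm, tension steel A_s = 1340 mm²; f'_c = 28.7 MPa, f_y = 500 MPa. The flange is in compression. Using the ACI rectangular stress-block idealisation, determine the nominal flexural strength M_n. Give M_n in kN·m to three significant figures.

Tension: T = A_s f_y = 1340 × 500 = 670000 N.
Try a within the flange: a = T/(0.85 f'_c b_f) = 670000/(0.85 × 28.7 × 840) = 32.70 mm.
Since a = 32.70 ≤ h_f = 110 mm, the stress block lies entirely in the flange; analyse as a rectangular beam of width b_f.
M_n = T(d − a/2) = 670000 × (500 − 16.35) = 324.05 × 10⁶ N·mm.
M_n = 324.05 kN·m.

M_n ≈ 324 kN·m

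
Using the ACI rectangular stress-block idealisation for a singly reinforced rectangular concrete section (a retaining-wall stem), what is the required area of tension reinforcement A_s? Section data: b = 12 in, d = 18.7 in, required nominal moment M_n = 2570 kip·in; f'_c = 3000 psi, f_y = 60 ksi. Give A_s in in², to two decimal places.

From M_n = 0.85 f'_c a b (d − a/2):
a = d − √(d² − 2M_n/(0.85 f'_c b)) = 18.7 − √(18.7² − 2 × 2570/(0.85 × 3 × 12)) = 5.220 in.
A_s = 0.85 f'_c a b / f_y = 0.85 × 3 × 5.220 × 12 / 60 = 2.662 in².

A_s ≈ 2.66 in²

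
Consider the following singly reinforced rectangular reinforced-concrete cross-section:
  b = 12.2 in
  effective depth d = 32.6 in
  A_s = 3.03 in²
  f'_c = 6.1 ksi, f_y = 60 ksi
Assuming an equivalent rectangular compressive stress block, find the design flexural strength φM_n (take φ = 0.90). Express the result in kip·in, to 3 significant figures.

T = A_s f_y = 3.03 × 60 = 181.8 kips.
a = T/(0.85 f'_c b) = 181.8/(0.85 × 6.1 × 12.2) = 2.874 in.
M_n = T(d − a/2) = 181.8 × (32.6 − 1.437) = 5665.4 kip·in.
φM_n = 0.90 × 5665.4 = 5098.9 kip·in.

φM_n ≈ 5100 kip·in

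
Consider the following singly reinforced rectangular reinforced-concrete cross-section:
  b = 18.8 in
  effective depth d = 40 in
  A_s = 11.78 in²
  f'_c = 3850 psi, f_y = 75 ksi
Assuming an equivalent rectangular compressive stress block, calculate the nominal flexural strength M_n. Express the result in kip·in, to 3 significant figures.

M_n ≈ 29000 kip·in

T = A_s f_y = 11.78 × 75 = 883.5 kips.
a = T/(0.85 f'_c b) = 883.5/(0.85 × 3.85 × 18.8) = 14.360 in.
M_n = T(d − a/2) = 883.5 × (40 − 7.18) = 28996.5 kip·in.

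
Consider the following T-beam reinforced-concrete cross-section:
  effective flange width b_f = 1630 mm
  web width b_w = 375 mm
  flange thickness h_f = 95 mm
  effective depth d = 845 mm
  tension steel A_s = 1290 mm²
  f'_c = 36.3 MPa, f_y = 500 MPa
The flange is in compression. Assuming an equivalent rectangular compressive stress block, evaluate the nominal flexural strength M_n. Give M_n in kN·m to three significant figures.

Tension: T = A_s f_y = 1290 × 500 = 645000 N.
Try a within the flange: a = T/(0.85 f'_c b_f) = 645000/(0.85 × 36.3 × 1630) = 12.82 mm.
Since a = 12.82 ≤ h_f = 95 mm, the stress block lies entirely in the flange; analyse as a rectangular beam of width b_f.
M_n = T(d − a/2) = 645000 × (845 − 6.41) = 540.89 × 10⁶ N·mm.
M_n = 540.89 kN·m.

M_n ≈ 541 kN·m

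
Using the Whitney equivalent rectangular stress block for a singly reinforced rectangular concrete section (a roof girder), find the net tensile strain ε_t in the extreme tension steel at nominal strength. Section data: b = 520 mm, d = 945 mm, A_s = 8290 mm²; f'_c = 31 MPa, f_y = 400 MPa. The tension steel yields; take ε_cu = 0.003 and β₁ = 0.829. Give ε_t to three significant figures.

ε_t ≈ 0.00671

a = A_s f_y/(0.85 f'_c b) = 242.01 mm.
β₁ = 0.829, so c = a/β₁ = 242.01/0.829 = 291.93 mm.
From the linear strain diagram with ε_cu = 0.003: ε_t = 0.003 (d − c)/c = 0.003 × (945 − 291.93)/291.93 = 0.00671.
Since ε_t ≥ 0.005, the section is tension-controlled.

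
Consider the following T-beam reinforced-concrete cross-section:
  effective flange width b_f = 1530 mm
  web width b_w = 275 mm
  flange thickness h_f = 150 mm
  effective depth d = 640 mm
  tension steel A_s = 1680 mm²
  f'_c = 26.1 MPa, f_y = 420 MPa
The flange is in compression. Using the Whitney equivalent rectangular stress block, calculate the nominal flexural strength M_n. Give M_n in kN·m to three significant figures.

M_n ≈ 444 kN·m

Tension: T = A_s f_y = 1680 × 420 = 705600 N.
Try a within the flange: a = T/(0.85 f'_c b_f) = 705600/(0.85 × 26.1 × 1530) = 20.79 mm.
Since a = 20.79 ≤ h_f = 150 mm, the stress block lies entirely in the flange; analyse as a rectangular beam of width b_f.
M_n = T(d − a/2) = 705600 × (640 − 10.395) = 444.25 × 10⁶ N·mm.
M_n = 444.25 kN·m.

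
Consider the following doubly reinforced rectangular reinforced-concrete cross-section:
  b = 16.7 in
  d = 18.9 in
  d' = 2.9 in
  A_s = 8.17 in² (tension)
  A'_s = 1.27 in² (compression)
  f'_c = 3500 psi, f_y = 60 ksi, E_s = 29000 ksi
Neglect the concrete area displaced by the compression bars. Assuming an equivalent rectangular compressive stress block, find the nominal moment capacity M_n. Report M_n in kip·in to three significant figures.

Assume both steels yield.
a = (A_s − A'_s) f_y/(0.85 f'_c b) = (8.17 − 1.27) × 60/(0.85 × 3.5 × 16.7) = 8.333 in.
c = a/β₁ = 8.333/0.85 = 9.804 in; ε'_s = 0.003(c − d')/c = 0.0021 ≥ ε_y = 0.0021, so the compression steel yields.
M_n = (A_s − A'_s) f_y (d − a/2) + A'_s f_y (d − d') = 414 × (18.9 − 4.1665) + 76.2 × (18.9 − 2.9) = 6099.7 + 1219.2 = 7318.9 kip·in.

M_n ≈ 7320 kip·in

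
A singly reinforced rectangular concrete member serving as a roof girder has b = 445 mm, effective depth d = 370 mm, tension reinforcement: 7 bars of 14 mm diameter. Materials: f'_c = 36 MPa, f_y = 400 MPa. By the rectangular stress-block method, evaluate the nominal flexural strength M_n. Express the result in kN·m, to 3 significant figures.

A_s = 7 × 154 = 1078 mm².
T = A_s f_y = 1078 × 400 = 431200 N = 431.2 kN.
From C = T: a = T/(0.85 f'_c b) = 431200/(0.85 × 36 × 445) = 31.67 mm.
M_n = T(d − a/2) = 431.2 kN × (370 − 15.835) mm = 152.72 kN·m.

M_n ≈ 153 kN·m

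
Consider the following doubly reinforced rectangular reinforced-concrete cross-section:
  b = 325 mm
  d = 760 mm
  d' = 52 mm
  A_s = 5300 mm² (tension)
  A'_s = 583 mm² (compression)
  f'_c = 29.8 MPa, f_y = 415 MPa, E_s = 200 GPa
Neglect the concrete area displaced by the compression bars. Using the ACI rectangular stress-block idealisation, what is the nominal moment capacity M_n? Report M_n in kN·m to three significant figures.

M_n ≈ 1430 kN·m

Assume both tension and compression steel yield.
Net tension couple steel: A_s − A'_s = 4717 mm².
a = (A_s − A'_s) f_y / (0.85 f'_c b) = 1957555/(0.85 × 29.8 × 325) = 237.79 mm.
c = a/β₁ = 237.79/0.837 = 284.10 mm; ε'_s = 0.003(c − d')/c = 0.0025 ≥ f_y/E_s = 0.0021, so compression steel does yield.
M_n = (A_s − A'_s) f_y (d − a/2) + A'_s f_y (d − d') = [1957555 × (760 − 118.895) + 241945 × (760 − 52)] × 10⁻⁶ = 1255.00 + 171.30 = 1426.30 kN·m.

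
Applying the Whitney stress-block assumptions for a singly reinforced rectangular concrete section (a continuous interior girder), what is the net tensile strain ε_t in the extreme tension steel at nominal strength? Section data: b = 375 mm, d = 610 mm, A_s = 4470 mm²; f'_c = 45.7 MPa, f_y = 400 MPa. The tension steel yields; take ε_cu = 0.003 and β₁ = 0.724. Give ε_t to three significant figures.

a = A_s f_y/(0.85 f'_c b) = 122.74 mm.
β₁ = 0.724, so c = a/β₁ = 122.74/0.724 = 169.53 mm.
From the linear strain diagram with ε_cu = 0.003: ε_t = 0.003 (d − c)/c = 0.003 × (610 − 169.53)/169.53 = 0.00779.
Since ε_t ≥ 0.005, the section is tension-controlled.

ε_t ≈ 0.00779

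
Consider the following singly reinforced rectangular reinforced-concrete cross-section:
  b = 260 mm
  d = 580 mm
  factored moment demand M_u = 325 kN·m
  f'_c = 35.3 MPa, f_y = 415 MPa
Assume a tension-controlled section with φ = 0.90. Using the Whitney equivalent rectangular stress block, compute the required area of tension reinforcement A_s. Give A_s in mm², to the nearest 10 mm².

A_s ≈ 1620 mm²

M_n = M_u/φ = 325/0.90 = 361.111 kN·m.
With M_n = 0.85 f'_c a b (d − a/2), solve the quadratic for a:
a = d − √(d² − 2M_n/(0.85 f'_c b)) = 580 − √(580² − 2 × 361.111×10⁶/(0.85 × 35.3 × 260)) = 86.22 mm.
A_s = 0.85 f'_c a b / f_y = 0.85 × 35.3 × 86.22 × 260 / 415 = 1620.8 mm².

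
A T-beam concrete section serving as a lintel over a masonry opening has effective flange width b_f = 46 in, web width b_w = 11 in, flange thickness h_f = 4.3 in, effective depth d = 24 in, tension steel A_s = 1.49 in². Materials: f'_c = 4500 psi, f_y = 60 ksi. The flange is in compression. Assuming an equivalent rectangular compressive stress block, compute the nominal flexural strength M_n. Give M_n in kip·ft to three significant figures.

M_n ≈ 177 kip·ft

Tension: T = A_s f_y = 1.49 × 60 = 89.4 kips.
Try a within the flange: a = T/(0.85 f'_c b_f) = 89.4/(0.85 × 4.5 × 46) = 0.508 in.
Since a = 0.508 ≤ h_f = 4.3 in, the stress block lies entirely in the flange; analyse as a rectangular beam of width b_f.
M_n = T(d − a/2) = 89.4 × (24 − 0.254) = 2122.9 kip·in.
M_n = 2122.9/12 = 176.91 kip·ft.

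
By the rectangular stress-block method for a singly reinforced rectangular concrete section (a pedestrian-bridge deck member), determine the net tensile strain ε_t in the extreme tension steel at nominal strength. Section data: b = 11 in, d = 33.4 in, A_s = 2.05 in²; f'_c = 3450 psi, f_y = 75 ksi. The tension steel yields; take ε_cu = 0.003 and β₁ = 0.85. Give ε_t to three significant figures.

ε_t ≈ 0.0149

a = A_s f_y/(0.85 f'_c b) = 4.766 in.
β₁ = 0.85, so c = a/β₁ = 4.766/0.85 = 5.607 in.
From the linear strain diagram with ε_cu = 0.003: ε_t = 0.003 (d − c)/c = 0.003 × (33.4 − 5.607)/5.607 = 0.0149.
Since ε_t ≥ 0.005, the section is tension-controlled.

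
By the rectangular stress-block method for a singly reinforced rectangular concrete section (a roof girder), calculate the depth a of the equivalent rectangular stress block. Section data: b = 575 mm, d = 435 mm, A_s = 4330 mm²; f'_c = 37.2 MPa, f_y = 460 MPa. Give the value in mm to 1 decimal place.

T = A_s f_y = 4330 × 460 = 1991800 N = 1991.8 kN.
Setting C = 0.85 f'_c a b equal to T: a = 1991800/(0.85 × 37.2 × 575) = 109.6 mm.

a ≈ 109.6 mm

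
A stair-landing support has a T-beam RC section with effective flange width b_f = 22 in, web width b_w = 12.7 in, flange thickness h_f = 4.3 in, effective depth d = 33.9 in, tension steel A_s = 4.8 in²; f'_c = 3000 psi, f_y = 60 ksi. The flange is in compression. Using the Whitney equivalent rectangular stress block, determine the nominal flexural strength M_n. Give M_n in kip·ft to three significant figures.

Tension: T = A_s f_y = 4.8 × 60 = 288 kips.
Try a within the flange: a = T/(0.85 f'_c b_f) = 288/(0.85 × 3 × 22) = 5.134 in.
a = 5.134 > h_f = 4.3 in: the block extends into the web. Split into flange-overhang and web parts.
C_f = 0.85 f'_c (b_f − b_w) h_f = 0.85 × 3 × (22 − 12.7) × 4.3 = 102.0 kips.
Remaining web compression depth: a_w = (T − C_f)/(0.85 f'_c b_w) = (288 − 102.0)/(0.85 × 3 × 12.7) = 5.743 in.
M_n = C_f(d − h_f/2) + (T − C_f)(d − a_w/2) = 102.0 × (33.9 − 2.15) + 186 × (33.9 − 2.8715) = 3238.5 + 5771.3 = 9009.8 kip·in.
M_n = 9009.8/12 = 750.82 kip·ft.

M_n ≈ 751 kip·ft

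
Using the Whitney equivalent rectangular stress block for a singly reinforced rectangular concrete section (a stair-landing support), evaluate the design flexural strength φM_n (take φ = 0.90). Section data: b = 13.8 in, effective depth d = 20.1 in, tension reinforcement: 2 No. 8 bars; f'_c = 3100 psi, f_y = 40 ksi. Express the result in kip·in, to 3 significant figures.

φM_n ≈ 1090 kip·in

A_s = 2 × 0.79 = 1.58 in².
T = A_s f_y = 1.58 × 40 = 63.2 kips.
a = T/(0.85 f'_c b) = 63.2/(0.85 × 3.1 × 13.8) = 1.738 in.
M_n = T(d − a/2) = 63.2 × (20.1 − 0.869) = 1215.4 kip·in.
φM_n = 0.90 × 1215.4 = 1093.9 kip·in.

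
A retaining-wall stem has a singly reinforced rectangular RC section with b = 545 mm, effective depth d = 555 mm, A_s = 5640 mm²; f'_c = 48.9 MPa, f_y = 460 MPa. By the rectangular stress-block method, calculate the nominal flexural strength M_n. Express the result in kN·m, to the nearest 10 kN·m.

M_n ≈ 1290 kN·m

T = A_s f_y = 5640 × 460 = 2594400 N = 2594.4 kN.
From C = T: a = T/(0.85 f'_c b) = 2594400/(0.85 × 48.9 × 545) = 114.53 mm.
M_n = T(d − a/2) = 2594.4 kN × (555 − 57.265) mm = 1291.32 kN·m.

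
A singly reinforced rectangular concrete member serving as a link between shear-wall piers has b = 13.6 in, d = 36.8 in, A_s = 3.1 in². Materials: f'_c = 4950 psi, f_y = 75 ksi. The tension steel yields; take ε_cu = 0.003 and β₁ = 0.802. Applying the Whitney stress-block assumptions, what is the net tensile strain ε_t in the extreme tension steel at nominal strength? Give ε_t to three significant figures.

a = A_s f_y/(0.85 f'_c b) = 4.063 in.
β₁ = 0.802, so c = a/β₁ = 4.063/0.802 = 5.066 in.
From the linear strain diagram with ε_cu = 0.003: ε_t = 0.003 (d − c)/c = 0.003 × (36.8 − 5.066)/5.066 = 0.0188.
Since ε_t ≥ 0.005, the section is tension-controlled.

ε_t ≈ 0.0188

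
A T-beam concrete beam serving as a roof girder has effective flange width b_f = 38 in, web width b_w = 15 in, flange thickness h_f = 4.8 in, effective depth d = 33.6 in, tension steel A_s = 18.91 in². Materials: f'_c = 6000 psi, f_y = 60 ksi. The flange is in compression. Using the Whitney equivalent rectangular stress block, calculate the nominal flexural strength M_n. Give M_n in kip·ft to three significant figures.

M_n ≈ 2890 kip·ft

Tension: T = A_s f_y = 18.91 × 60 = 1134.6 kips.
Try a within the flange: a = T/(0.85 f'_c b_f) = 1134.6/(0.85 × 6 × 38) = 5.854 in.
a = 5.854 > h_f = 4.8 in: the block extends into the web. Split into flange-overhang and web parts.
C_f = 0.85 f'_c (b_f − b_w) h_f = 0.85 × 6 × (38 − 15) × 4.8 = 563.0 kips.
Remaining web compression depth: a_w = (T − C_f)/(0.85 f'_c b_w) = (1134.6 − 563.0)/(0.85 × 6 × 15) = 7.472 in.
M_n = C_f(d − h_f/2) + (T − C_f)(d − a_w/2) = 563.0 × (33.6 − 2.4) + 571.6 × (33.6 − 3.736) = 17565.6 + 17070.3 = 34635.9 kip·in.
M_n = 34635.9/12 = 2886.33 kip·ft.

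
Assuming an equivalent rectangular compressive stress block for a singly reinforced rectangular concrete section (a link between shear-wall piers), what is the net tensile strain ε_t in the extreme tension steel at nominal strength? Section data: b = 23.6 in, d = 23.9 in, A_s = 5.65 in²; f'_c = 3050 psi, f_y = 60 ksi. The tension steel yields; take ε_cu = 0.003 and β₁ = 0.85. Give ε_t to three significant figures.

ε_t ≈ 0.00800

a = A_s f_y/(0.85 f'_c b) = 5.541 in.
β₁ = 0.85, so c = a/β₁ = 5.541/0.85 = 6.519 in.
From the linear strain diagram with ε_cu = 0.003: ε_t = 0.003 (d − c)/c = 0.003 × (23.9 − 6.519)/6.519 = 0.00800.
Since ε_t ≥ 0.005, the section is tension-controlled.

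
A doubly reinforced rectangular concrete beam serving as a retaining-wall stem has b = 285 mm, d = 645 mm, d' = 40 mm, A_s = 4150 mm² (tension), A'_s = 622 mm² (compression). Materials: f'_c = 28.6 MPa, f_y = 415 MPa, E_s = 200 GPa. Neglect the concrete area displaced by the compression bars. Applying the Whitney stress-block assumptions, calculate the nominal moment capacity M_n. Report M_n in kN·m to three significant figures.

Assume both tension and compression steel yield.
Net tension couple steel: A_s − A'_s = 3528 mm².
a = (A_s − A'_s) f_y / (0.85 f'_c b) = 1464120/(0.85 × 28.6 × 285) = 211.32 mm.
c = a/β₁ = 211.32/0.846 = 249.79 mm; ε'_s = 0.003(c − d')/c = 0.0025 ≥ f_y/E_s = 0.0021, so compression steel does yield.
M_n = (A_s − A'_s) f_y (d − a/2) + A'_s f_y (d − d') = [1464120 × (645 − 105.66) + 258130 × (645 − 40)] × 10⁻⁶ = 789.66 + 156.17 = 945.83 kN·m.

M_n ≈ 946 kN·m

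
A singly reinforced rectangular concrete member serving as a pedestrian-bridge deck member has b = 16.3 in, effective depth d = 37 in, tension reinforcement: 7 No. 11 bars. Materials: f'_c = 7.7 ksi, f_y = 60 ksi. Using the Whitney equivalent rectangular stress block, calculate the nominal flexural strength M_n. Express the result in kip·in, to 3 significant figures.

M_n ≈ 22200 kip·in

A_s = 7 × 1.56 = 10.92 in².
T = A_s f_y = 10.92 × 60 = 655.2 kips.
a = T/(0.85 f'_c b) = 655.2/(0.85 × 7.7 × 16.3) = 6.142 in.
M_n = T(d − a/2) = 655.2 × (37 − 3.071) = 22230.3 kip·in.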